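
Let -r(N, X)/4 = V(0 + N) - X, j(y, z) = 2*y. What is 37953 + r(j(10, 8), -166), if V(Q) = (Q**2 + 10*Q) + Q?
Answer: 34809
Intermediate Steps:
V(Q) = Q**2 + 11*Q
r(N, X) = 4*X - 4*N*(11 + N) (r(N, X) = -4*((0 + N)*(11 + (0 + N)) - X) = -4*(N*(11 + N) - X) = -4*(-X + N*(11 + N)) = 4*X - 4*N*(11 + N))
37953 + r(j(10, 8), -166) = 37953 + (4*(-166) - 4*2*10*(11 + 2*10)) = 37953 + (-664 - 4*20*(11 + 20)) = 37953 + (-664 - 4*20*31) = 37953 + (-664 - 2480) = 37953 - 3144 = 34809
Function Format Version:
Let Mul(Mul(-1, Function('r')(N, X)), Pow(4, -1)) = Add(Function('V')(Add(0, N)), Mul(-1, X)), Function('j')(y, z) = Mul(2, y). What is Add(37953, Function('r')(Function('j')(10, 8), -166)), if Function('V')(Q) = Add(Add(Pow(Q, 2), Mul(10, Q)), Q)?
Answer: 34809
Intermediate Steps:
Function('V')(Q) = Add(Pow(Q, 2), Mul(11, Q))
Function('r')(N, X) = Add(Mul(4, X), Mul(-4, N, Add(11, N))) (Function('r')(N, X) = Mul(-4, Add(Mul(Add(0, N), Add(11, Add(0, N))), Mul(-1, X))) = Mul(-4, Add(Mul(N, Add(11, N)), Mul(-1, X))) = Mul(-4, Add(Mul(-1, X), Mul(N, Add(11, N)))) = Add(Mul(4, X), Mul(-4, N, Add(11, N))))
Add(37953, Function('r')(Function('j')(10, 8), -166)) = Add(37953, Add(Mul(4, -166), Mul(-4, Mul(2, 10), Add(11, Mul(2, 10))))) = Add(37953, Add(-664, Mul(-4, 20, Add(11, 20)))) = Add(37953, Add(-664, Mul(-4, 20, 31))) = Add(37953, Add(-664, -2480)) = Add(37953, -3144) = 34809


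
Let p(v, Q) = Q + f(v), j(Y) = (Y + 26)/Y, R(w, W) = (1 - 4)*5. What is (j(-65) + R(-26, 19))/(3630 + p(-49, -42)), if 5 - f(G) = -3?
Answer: -18/4495 ≈ -0.0040044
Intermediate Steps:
f(G) = 8 (f(G) = 5 - 1*(-3) = 5 + 3 = 8)
R(w, W) = -15 (R(w, W) = -3*5 = -15)
j(Y) = (26 + Y)/Y
p(v, Q) = 8 + Q (p(v, Q) = Q + 8 = 8 + Q)
(j(-65) + R(-26, 19))/(3630 + p(-49, -42)) = ((26 - 65)/(-65) - 15)/(3630 + (8 - 42)) = (-1/65*(-39) - 15)/(3630 - 34) = (3/5 - 15)/3596 = -72/5*1/3596 = -18/4495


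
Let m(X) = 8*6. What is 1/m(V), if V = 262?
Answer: 1/48 ≈ 0.020833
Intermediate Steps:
m(X) = 48
1/m(V) = 1/48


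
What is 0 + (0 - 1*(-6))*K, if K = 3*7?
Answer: 126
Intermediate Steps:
K = 21
0 + (0 - 1*(-6))*K = 0 + (0 - 1*(-6))*21 = 0 + (0 + 6)*21 = 0 + 6*21 = 0 + 126 = 126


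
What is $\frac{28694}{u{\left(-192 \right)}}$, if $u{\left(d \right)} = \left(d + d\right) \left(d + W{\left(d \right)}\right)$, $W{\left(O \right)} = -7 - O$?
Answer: $\frac{14347}{1344} \approx 10.675$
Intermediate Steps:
$u{\left(d \right)} = - 14 d$ ($u{\left(d \right)} = \left(d + d\right) \left(d - \left(7 + d\right)\right) = 2 d \left(-7\right) = - 14 d$)
$\frac{28694}{u{\left(-192 \right)}} = \frac{28694}{\left(-14\right) \left(-192\right)} = \frac{28694}{2688} = 28694 \cdot \frac{1}{2688} = \frac{14347}{1344}$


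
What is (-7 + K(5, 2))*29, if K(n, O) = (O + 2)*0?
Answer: -203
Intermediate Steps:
K(n, O) = 0 (K(n, O) = (2 + O)*0 = 0)
(-7 + K(5, 2))*29 = (-7 + 0)*29 = -7*29 = -203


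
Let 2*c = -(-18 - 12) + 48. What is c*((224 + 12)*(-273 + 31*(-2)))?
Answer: -3083340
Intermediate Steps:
c = 39 (c = (-(-18 - 12) + 48)/2 = (-1*(-30) + 48)/2 = (30 + 48)/2 = (½)*78 = 39)
c*((224 + 12)*(-273 + 31*(-2))) = 39*((224 + 12)*(-273 + 31*(-2))) = 39*(236*(-273 - 62)) = 39*(236*(-335)) = 39*(-79060) = -3083340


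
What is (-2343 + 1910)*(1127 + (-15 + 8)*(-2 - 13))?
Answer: -533456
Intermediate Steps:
(-2343 + 1910)*(1127 + (-15 + 8)*(-2 - 13)) = -433*(1127 - 7*(-15)) = -433*(1127 + 105) = -433*1232 = -533456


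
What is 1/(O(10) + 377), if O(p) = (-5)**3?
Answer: 1/252 ≈ 0.0039683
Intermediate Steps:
O(p) = -125
1/(O(10) + 377) = 1/(-125 + 377) = 1/252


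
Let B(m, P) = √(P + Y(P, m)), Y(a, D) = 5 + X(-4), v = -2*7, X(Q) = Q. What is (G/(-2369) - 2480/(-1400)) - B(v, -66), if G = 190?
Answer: 140228/82915 - I*√65 ≈ 1.6912 - 8.0623*I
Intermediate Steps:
v = -14
Y(a, D) = 1 (Y(a, D) = 5 - 4 = 1)
B(m, P) = √(1 + P) (B(m, P) = √(P + 1) = √(1 + P))
(G/(-2369) - 2480/(-1400)) - B(v, -66) = (190/(-2369) - 2480/(-1400)) - √(1 - 66) = (190*(-1/2369) - 2480*(-1/1400)) - √(-65) = (-190/2369 + 62/35) - I*√65 = 140228/82915 - I*√65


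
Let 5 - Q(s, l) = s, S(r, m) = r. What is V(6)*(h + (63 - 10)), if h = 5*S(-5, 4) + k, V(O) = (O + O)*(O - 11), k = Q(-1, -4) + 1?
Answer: -2100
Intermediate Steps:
Q(s, l) = 5 - s
k = 7 (k = (5 - 1*(-1)) + 1 = (5 + 1) + 1 = 6 + 1 = 7)
V(O) = 2*O*(-11 + O) (V(O) = (2*O)*(-11 + O) = 2*O*(-11 + O))
h = -18 (h = 5*(-5) + 7 = -25 + 7 = -18)
V(6)*(h + (63 - 10)) = (2*6*(-11 + 6))*(-18 + (63 - 10)) = (2*6*(-5))*(-18 + 53) = -60*35 = -2100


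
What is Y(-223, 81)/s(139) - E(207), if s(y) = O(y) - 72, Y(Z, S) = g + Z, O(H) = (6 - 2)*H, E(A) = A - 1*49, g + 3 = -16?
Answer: -317/2 ≈ -158.50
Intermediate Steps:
g = -19 (g = -3 - 16 = -19)
E(A) = -49 + A (E(A) = A - 49 = -49 + A)
O(H) = 4*H
Y(Z, S) = -19 + Z
s(y) = -72 + 4*y (s(y) = 4*y - 72 = -72 + 4*y)
Y(-223, 81)/s(139) - E(207) = (-19 - 223)/(-72 + 4*139) - (-49 + 207) = -242/(-72 + 556) - 1*158 = -242/484 - 158 = -242*1/484 - 158 = -½ - 158 = -317/2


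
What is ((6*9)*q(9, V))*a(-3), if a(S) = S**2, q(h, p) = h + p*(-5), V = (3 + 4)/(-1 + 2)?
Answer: -12636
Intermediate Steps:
V = 7 (V = 7/1 = 7*1 = 7)
q(h, p) = h - 5*p
((6*9)*q(9, V))*a(-3) = ((6*9)*(9 - 5*7))*(-3)**2 = (54*(9 - 35))*9 = (54*(-26))*9 = -1404*9 = -12636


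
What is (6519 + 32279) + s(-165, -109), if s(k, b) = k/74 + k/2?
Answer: 1432391/37 ≈ 38713.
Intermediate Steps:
s(k, b) = 19*k/37 (s(k, b) = k*(1/74) + k*(½) = k/74 + k/2 = 19*k/37)
(6519 + 32279) + s(-165, -109) = (6519 + 32279) + (19/37)*(-165) = 38798 - 3135/37 = 1432391/37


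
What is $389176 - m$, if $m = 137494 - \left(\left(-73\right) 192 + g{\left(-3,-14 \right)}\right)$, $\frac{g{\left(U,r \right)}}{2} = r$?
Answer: $237638$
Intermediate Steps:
$g{\left(U,r \right)} = 2 r$
$m = 151538$ ($m = 137494 - \left(\left(-73\right) 192 + 2 \left(-14\right)\right) = 137494 - \left(-14016 - 28\right) = 137494 - -14044 = 137494 + 14044 = 151538$)
$389176 - m = 389176 - 151538 = 237638$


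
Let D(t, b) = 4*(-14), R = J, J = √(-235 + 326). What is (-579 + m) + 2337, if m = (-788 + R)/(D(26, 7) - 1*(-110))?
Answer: 47072/27 + √91/54 ≈ 1743.6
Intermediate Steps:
J = √91 ≈ 9.5394
R = √91 ≈ 9.5394
D(t, b) = -56
m = -394/27 + √91/54 (m = (-788 + √91)/(-56 - 1*(-110)) = (-788 + √91)/(-56 + 110) = (-788 + √91)/54 = (-788 + √91)*(1/54) = -394/27 + √91/54 ≈ -14.416)
(-579 + m) + 2337 = (-579 + (-394/27 + √91/54)) + 2337 = (-16027/27 + √91/54) + 2337 = 47072/27 + √91/54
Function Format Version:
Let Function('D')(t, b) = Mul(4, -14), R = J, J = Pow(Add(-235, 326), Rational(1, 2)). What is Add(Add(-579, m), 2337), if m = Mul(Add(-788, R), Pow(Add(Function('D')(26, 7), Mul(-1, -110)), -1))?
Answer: Add(Rational(47072, 27), Mul(Rational(1, 54), Pow(91, Rational(1, 2)))) ≈ 1743.6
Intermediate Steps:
J = Pow(91, Rational(1, 2)) ≈ 9.5394
R = Pow(91, Rational(1, 2)) ≈ 9.5394
Function('D')(t, b) = -56
m = Add(Rational(-394, 27), Mul(Rational(1, 54), Pow(91, Rational(1, 2)))) (m = Mul(Add(-788, Pow(91, Rational(1, 2))), Pow(Add(-56, Mul(-1, -110)), -1)) = Mul(Add(-788, Pow(91, Rational(1, 2))), Pow(Add(-56, 110), -1)) = Mul(Add(-788, Pow(91, Rational(1, 2))), Pow(54, -1)) = Mul(Add(-788, Pow(91, Rational(1, 2))), Rational(1, 54)) = Add(Rational(-394, 27), Mul(Rational(1, 54), Pow(91, Rational(1, 2)))) ≈ -14.416)
Add(Add(-579, m), 2337) = Add(Add(-579, Add(Rational(-394, 27), Mul(Rational(1, 54), Pow(91, Rational(1, 2))))), 2337) = Add(Add(Rational(-16027, 27), Mul(Rational(1, 54), Pow(91, Rational(1, 2)))), 2337) = Add(Rational(47072, 27), Mul(Rational(1, 54), Pow(91, Rational(1, 2))))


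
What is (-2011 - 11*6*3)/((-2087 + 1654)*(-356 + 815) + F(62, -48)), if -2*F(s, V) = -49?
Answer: 4418/397445 ≈ 0.011116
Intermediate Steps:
F(s, V) = 49/2 (F(s, V) = -½*(-49) = 49/2)
(-2011 - 11*6*3)/((-2087 + 1654)*(-356 + 815) + F(62, -48)) = (-2011 - 11*6*3)/((-2087 + 1654)*(-356 + 815) + 49/2) = (-2011 - 66*3)/(-433*459 + 49/2) = (-2011 - 198)/(-198747 + 49/2) = -2209/(-397445/2) = -2209*(-2/397445) = 4418/397445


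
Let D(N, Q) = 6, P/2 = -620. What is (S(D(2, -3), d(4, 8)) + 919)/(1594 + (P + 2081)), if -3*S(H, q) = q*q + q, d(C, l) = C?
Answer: 2737/7305 ≈ 0.37467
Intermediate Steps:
P = -1240 (P = 2*(-620) = -1240)
S(H, q) = -q/3 - q²/3 (S(H, q) = -(q*q + q)/3 = -(q² + q)/3 = -(q + q²)/3 = -q/3 - q²/3)
(S(D(2, -3), d(4, 8)) + 919)/(1594 + (P + 2081)) = (-⅓*4*(1 + 4) + 919)/(1594 + (-1240 + 2081)) = (-⅓*4*5 + 919)/(1594 + 841) = (-20/3 + 919)/2435 = (2737/3)*(1/2435) = 2737/7305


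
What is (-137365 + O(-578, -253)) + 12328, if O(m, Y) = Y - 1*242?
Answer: -125532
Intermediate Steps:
O(m, Y) = -242 + Y (O(m, Y) = Y - 242 = -242 + Y)
(-137365 + O(-578, -253)) + 12328 = (-137365 + (-242 - 253)) + 12328 = (-137365 - 495) + 12328 = -137860 + 12328 = -125532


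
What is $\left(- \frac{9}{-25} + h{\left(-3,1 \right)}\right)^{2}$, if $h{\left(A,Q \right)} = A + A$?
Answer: $\frac{19881}{625} \approx 31.81$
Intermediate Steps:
$h{\left(A,Q \right)} = 2 A$
$\left(- \frac{9}{-25} + h{\left(-3,1 \right)}\right)^{2} = \left(- \frac{9}{-25} + 2 \left(-3\right)\right)^{2} = \left(\left(-9\right) \left(- \frac{1}{25}\right) - 6\right)^{2} = \left(\frac{9}{25} - 6\right)^{2} = \left(- \frac{141}{25}\right)^{2} = \frac{19881}{625}$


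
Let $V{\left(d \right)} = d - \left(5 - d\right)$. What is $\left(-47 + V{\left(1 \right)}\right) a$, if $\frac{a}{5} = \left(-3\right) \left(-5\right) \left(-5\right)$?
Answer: $18750$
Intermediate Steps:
$V{\left(d \right)} = -5 + 2 d$ ($V{\left(d \right)} = d + \left(-5 + d\right) = -5 + 2 d$)
$a = -375$ ($a = 5 \left(-3\right) \left(-5\right) \left(-5\right) = 5 \cdot 15 \left(-5\right) = 5 \left(-75\right) = -375$)
$\left(-47 + V{\left(1 \right)}\right) a = \left(-47 + \left(-5 + 2 \cdot 1\right)\right) \left(-375\right) = \left(-47 + \left(-5 + 2\right)\right) \left(-375\right) = \left(-47 - 3\right) \left(-375\right) = \left(-50\right) \left(-375\right) = 18750$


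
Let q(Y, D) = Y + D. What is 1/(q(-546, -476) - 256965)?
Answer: -1/257987 ≈ -3.8762e-6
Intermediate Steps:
q(Y, D) = D + Y
1/(q(-546, -476) - 256965) = 1/((-476 - 546) - 256965) = 1/(-1022 - 256965) = 1/(-257987) = -1/257987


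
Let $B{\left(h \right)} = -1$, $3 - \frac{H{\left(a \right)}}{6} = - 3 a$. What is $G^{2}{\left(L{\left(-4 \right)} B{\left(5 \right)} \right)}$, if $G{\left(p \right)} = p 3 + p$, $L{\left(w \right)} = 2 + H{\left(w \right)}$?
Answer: $43264$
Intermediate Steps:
$H{\left(a \right)} = 18 + 18 a$ ($H{\left(a \right)} = 18 - 6 \left(- 3 a\right) = 18 + 18 a$)
$L{\left(w \right)} = 20 + 18 w$ ($L{\left(w \right)} = 2 + \left(18 + 18 w\right) = 20 + 18 w$)
$G{\left(p \right)} = 4 p$ ($G{\left(p \right)} = 3 p + p = 4 p$)
$G^{2}{\left(L{\left(-4 \right)} B{\left(5 \right)} \right)} = \left(4 \left(20 + 18 \left(-4\right)\right) \left(-1\right)\right)^{2} = \left(4 \left(20 - 72\right) \left(-1\right)\right)^{2} = \left(4 \left(\left(-52\right) \left(-1\right)\right)\right)^{2} = \left(4 \cdot 52\right)^{2} = 208^{2} = 43264$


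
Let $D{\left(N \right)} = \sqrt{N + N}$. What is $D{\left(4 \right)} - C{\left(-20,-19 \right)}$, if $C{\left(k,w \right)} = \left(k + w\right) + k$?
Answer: $59 + 2 \sqrt{2} \approx 61.828$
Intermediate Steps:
$D{\left(N \right)} = \sqrt{2} \sqrt{N}$ ($D{\left(N \right)} = \sqrt{2 N} = \sqrt{2} \sqrt{N}$)
$C{\left(k,w \right)} = w + 2 k$
$D{\left(4 \right)} - C{\left(-20,-19 \right)} = \sqrt{2} \sqrt{4} - \left(-19 + 2 \left(-20\right)\right) = \sqrt{2} \cdot 2 - \left(-19 - 40\right) = 2 \sqrt{2} - -59 = 2 \sqrt{2} + 59 = 59 + 2 \sqrt{2}$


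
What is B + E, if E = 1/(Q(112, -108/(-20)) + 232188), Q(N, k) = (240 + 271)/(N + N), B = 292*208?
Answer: 451273885536/7430089 ≈ 60736.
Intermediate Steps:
B = 60736
Q(N, k) = 511/(2*N) (Q(N, k) = 511/((2*N)) = 511*(1/(2*N)) = 511/(2*N))
E = 32/7430089 (E = 1/((511/2)/112 + 232188) = 1/((511/2)*(1/112) + 232188) = 1/(73/32 + 232188) = 1/(7430089/32) = 32/7430089 ≈ 4.3068e-6)
B + E = 60736 + 32/7430089 = 451273885536/7430089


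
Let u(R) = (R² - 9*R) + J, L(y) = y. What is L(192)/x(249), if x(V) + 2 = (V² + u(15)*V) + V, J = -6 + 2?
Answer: 96/41831 ≈ 0.0022950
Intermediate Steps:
J = -4
u(R) = -4 + R² - 9*R (u(R) = (R² - 9*R) - 4 = -4 + R² - 9*R)
x(V) = -2 + V² + 87*V (x(V) = -2 + ((V² + (-4 + 15² - 9*15)*V) + V) = -2 + ((V² + (-4 + 225 - 135)*V) + V) = -2 + ((V² + 86*V) + V) = -2 + (V² + 87*V) = -2 + V² + 87*V)
L(192)/x(249) = 192/(-2 + 249² + 87*249) = 192/(-2 + 62001 + 21663) = 192/83662 = 192*(1/83662) = 96/41831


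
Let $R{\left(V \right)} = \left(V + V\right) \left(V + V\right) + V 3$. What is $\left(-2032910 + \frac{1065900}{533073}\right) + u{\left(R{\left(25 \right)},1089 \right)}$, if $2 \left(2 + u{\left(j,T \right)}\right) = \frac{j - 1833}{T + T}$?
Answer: $- \frac{786758462199415}{387010998} \approx -2.0329 \cdot 10^{6}$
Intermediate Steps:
$R{\left(V \right)} = 3 V + 4 V^{2}$ ($R{\left(V \right)} = 2 V 2 V + 3 V = 4 V^{2} + 3 V = 3 V + 4 V^{2}$)
$u{\left(j,T \right)} = -2 + \frac{-1833 + j}{4 T}$ ($u{\left(j,T \right)} = -2 + \frac{\left(j - 1833\right) \frac{1}{T + T}}{2} = -2 + \frac{\left(-1833 + j\right) \frac{1}{2 T}}{2} = -2 + \frac{\frac{1}{2} \frac{1}{T} \left(-1833 + j\right)}{2} = -2 + \frac{-1833 + j}{4 T}$)
$\left(-2032910 + \frac{1065900}{533073}\right) + u{\left(R{\left(25 \right)},1089 \right)} = \left(-2032910 + \frac{1065900}{533073}\right) + \frac{-1833 + 25 \left(3 + 4 \cdot 25\right) - 8712}{4 \cdot 1089} = \left(-2032910 + 1065900 \cdot \frac{1}{533073}\right) + \frac{1}{4} \cdot \frac{1}{1089} \left(-1833 + 25 \left(3 + 100\right) - 8712\right) = \left(-2032910 + \frac{355300}{177691}\right) + \frac{1}{4} \cdot \frac{1}{1089} \left(-1833 + 25 \cdot 103 - 8712\right) = - \frac{361229455510}{177691} + \frac{1}{4} \cdot \frac{1}{1089} \left(-1833 + 2575 - 8712\right) = - \frac{361229455510}{177691} + \frac{1}{4} \cdot \frac{1}{1089} \left(-7970\right) = - \frac{361229455510}{177691} - \frac{3985}{2178} = - \frac{786758462199415}{387010998}$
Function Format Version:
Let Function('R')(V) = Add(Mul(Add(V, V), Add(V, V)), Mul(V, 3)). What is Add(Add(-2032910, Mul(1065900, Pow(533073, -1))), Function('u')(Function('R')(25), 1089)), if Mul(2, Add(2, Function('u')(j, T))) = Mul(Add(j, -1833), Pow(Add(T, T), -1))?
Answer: Rational(-786758462199415, 387010998) ≈ -2.0329e+6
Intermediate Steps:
Function('R')(V) = Add(Mul(3, V), Mul(4, Pow(V, 2))) (Function('R')(V) = Add(Mul(Mul(2, V), Mul(2, V)), Mul(3, V)) = Add(Mul(4, Pow(V, 2)), Mul(3, V)) = Add(Mul(3, V), Mul(4, Pow(V, 2))))
Function('u')(j, T) = Add(-2, Mul(Rational(1, 4), Pow(T, -1), Add(-1833, j))) (Function('u')(j, T) = Add(-2, Mul(Rational(1, 2), Mul(Add(j, -1833), Pow(Add(T, T), -1)))) = Add(-2, Mul(Rational(1, 2), Mul(Add(-1833, j), Pow(Mul(2, T), -1)))) = Add(-2, Mul(Rational(1, 2), Mul(Add(-1833, j), Mul(Rational(1, 2), Pow(T, -1))))) = Add(-2, Mul(Rational(1, 2), Mul(Rational(1, 2), Pow(T, -1), Add(-1833, j)))) = Add(-2, Mul(Rational(1, 4), Pow(T, -1), Add(-1833, j))))
Add(Add(-2032910, Mul(1065900, Pow(533073, -1))), Function('u')(Function('R')(25), 1089)) = Add(Add(-2032910, Mul(1065900, Pow(533073, -1))), Mul(Rational(1, 4), Pow(1089, -1), Add(-1833, Mul(25, Add(3, Mul(4, 25))), Mul(-8, 1089)))) = Add(Add(-2032910, Mul(1065900, Rational(1, 533073))), Mul(Rational(1, 4), Rational(1, 1089), Add(-1833, Mul(25, Add(3, 100)), -8712))) = Add(Add(-2032910, Rational(355300, 177691)), Mul(Rational(1, 4), Rational(1, 1089), Add(-1833, Mul(25, 103), -8712))) = Add(Rational(-361229455510, 177691), Mul(Rational(1, 4), Rational(1, 1089), Add(-1833, 2575, -8712))) = Add(Rational(-361229455510, 177691), Mul(Rational(1, 4), Rational(1, 1089), -7970)) = Add(Rational(-361229455510, 177691), Rational(-3985, 2178)) = Rational(-786758462199415, 387010998)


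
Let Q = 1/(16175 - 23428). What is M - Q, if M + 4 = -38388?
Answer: -278457175/7253 ≈ -38392.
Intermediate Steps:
M = -38392 (M = -4 - 38388 = -38392)
Q = -1/7253 (Q = 1/(-7253) = -1/7253 ≈ -0.00013787)
M - Q = -38392 - 1*(-1/7253) = -38392 + 1/7253 = -278457175/7253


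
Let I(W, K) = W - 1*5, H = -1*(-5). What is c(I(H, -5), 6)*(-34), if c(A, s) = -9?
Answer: 306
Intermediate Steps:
H = 5
I(W, K) = -5 + W (I(W, K) = W - 5 = -5 + W)
c(I(H, -5), 6)*(-34) = -9*(-34) = 306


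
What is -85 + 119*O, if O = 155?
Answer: 18360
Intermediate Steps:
-85 + 119*O = -85 + 119*155 = -85 + 18445 = 18360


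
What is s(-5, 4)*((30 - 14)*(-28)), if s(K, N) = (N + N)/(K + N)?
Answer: 3584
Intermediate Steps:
s(K, N) = 2*N/(K + N) (s(K, N) = (2*N)/(K + N) = 2*N/(K + N))
s(-5, 4)*((30 - 14)*(-28)) = (2*4/(-5 + 4))*((30 - 14)*(-28)) = (2*4/(-1))*(16*(-28)) = (2*4*(-1))*(-448) = -8*(-448) = 3584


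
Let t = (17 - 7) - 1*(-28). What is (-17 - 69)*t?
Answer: -3268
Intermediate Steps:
t = 38 (t = 10 + 28 = 38)
(-17 - 69)*t = (-17 - 69)*38 = -86*38 = -3268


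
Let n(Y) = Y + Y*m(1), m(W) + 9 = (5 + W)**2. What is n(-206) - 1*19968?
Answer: -25736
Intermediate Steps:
m(W) = -9 + (5 + W)**2
n(Y) = 28*Y (n(Y) = Y + Y*(-9 + (5 + 1)**2) = Y + Y*(-9 + 6**2) = Y + Y*(-9 + 36) = Y + Y*27 = Y + 27*Y = 28*Y)
n(-206) - 1*19968 = 28*(-206) - 1*19968 = -5768 - 19968 = -25736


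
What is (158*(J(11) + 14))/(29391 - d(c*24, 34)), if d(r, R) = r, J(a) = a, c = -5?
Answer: 3950/29511 ≈ 0.13385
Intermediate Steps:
(158*(J(11) + 14))/(29391 - d(c*24, 34)) = (158*(11 + 14))/(29391 - (-5)*24) = (158*25)/(29391 - 1*(-120)) = 3950/(29391 + 120) = 3950/29511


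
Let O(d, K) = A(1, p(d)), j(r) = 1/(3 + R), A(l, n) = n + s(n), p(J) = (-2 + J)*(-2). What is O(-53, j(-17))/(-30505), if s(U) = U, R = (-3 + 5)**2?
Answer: -44/6101 ≈ -0.0072119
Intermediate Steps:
p(J) = 4 - 2*J
R = 4 (R = 2**2 = 4)
A(l, n) = 2*n (A(l, n) = n + n = 2*n)
j(r) = 1/7 (j(r) = 1/(3 + 4) = 1/7)
O(d, K) = 8 - 4*d (O(d, K) = 2*(4 - 2*d) = 8 - 4*d)
O(-53, j(-17))/(-30505) = (8 - 4*(-53))/(-30505) = (8 + 212)*(-1/30505) = 220*(-1/30505) = -44/6101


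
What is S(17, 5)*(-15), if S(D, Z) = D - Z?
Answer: -180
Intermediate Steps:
S(17, 5)*(-15) = (17 - 1*5)*(-15) = (17 - 5)*(-15) = 12*(-15) = -180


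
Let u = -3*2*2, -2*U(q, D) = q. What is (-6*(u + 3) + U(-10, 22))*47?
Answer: 2773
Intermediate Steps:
U(q, D) = -q/2
u = -12 (u = -6*2 = -12)
(-6*(u + 3) + U(-10, 22))*47 = (-6*(-12 + 3) - 1/2*(-10))*47 = (-6*(-9) + 5)*47 = (54 + 5)*47 = 59*47 = 2773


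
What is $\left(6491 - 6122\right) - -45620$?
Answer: $45989$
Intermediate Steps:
$\left(6491 - 6122\right) - -45620 = \left(6491 - 6122\right) + 45620 = 369 + 45620 = 45989$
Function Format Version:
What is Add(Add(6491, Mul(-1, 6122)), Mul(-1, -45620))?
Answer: 45989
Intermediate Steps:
Add(Add(6491, Mul(-1, 6122)), Mul(-1, -45620)) = Add(Add(6491, -6122), 45620) = Add(369, 45620) = 45989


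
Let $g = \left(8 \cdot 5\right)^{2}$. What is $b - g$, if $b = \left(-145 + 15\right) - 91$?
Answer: $-1821$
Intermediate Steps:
$g = 1600$ ($g = 40^{2} = 1600$)
$b = -221$ ($b = -130 - 91 = -221$)
$b - g = -221 - 1600 = -1821$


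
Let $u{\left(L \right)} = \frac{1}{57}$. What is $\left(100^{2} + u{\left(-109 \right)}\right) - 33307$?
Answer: $- \frac{1328498}{57} \approx -23307.0$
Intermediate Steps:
$u{\left(L \right)} = \frac{1}{57}$
$\left(100^{2} + u{\left(-109 \right)}\right) - 33307 = \left(100^{2} + \frac{1}{57}\right) - 33307 = \left(10000 + \frac{1}{57}\right) - 33307 = \frac{570001}{57} - 33307 = - \frac{1328498}{57}$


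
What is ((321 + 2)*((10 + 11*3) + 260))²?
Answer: 9578341161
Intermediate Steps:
((321 + 2)*((10 + 11*3) + 260))² = (323*((10 + 33) + 260))² = (323*(43 + 260))² = (323*303)² = 97869² = 9578341161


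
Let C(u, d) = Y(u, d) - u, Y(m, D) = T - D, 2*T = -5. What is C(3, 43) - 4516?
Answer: -9129/2 ≈ -4564.5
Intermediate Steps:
T = -5/2 (T = (½)*(-5) = -5/2 ≈ -2.5000)
Y(m, D) = -5/2 - D
C(u, d) = -5/2 - d - u (C(u, d) = (-5/2 - d) - u = -5/2 - d - u)
C(3, 43) - 4516 = (-5/2 - 1*43 - 1*3) - 4516 = (-5/2 - 43 - 3) - 4516 = -97/2 - 4516 = -9129/2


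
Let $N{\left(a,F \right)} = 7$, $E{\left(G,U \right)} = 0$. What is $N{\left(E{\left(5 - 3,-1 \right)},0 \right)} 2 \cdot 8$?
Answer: $112$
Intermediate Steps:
$N{\left(E{\left(5 - 3,-1 \right)},0 \right)} 2 \cdot 8 = 7 \cdot 2 \cdot 8 = 14 \cdot 8 = 112$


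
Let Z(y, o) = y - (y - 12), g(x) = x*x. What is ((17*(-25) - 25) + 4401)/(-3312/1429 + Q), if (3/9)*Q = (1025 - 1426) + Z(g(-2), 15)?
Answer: -1881993/556985 ≈ -3.3789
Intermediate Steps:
g(x) = x²
Z(y, o) = 12 (Z(y, o) = y - (-12 + y) = y + (12 - y) = 12)
Q = -1167 (Q = 3*((1025 - 1426) + 12) = 3*(-401 + 12) = 3*(-389) = -1167)
((17*(-25) - 25) + 4401)/(-3312/1429 + Q) = ((17*(-25) - 25) + 4401)/(-3312/1429 - 1167) = ((-425 - 25) + 4401)/(-3312*1/1429 - 1167) = (-450 + 4401)/(-3312/1429 - 1167) = 3951/(-1670955/1429) = 3951*(-1429/1670955) = -1881993/556985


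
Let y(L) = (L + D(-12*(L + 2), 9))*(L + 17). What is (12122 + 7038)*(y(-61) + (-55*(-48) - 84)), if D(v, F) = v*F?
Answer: -5271452480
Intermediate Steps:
D(v, F) = F*v
y(L) = (-216 - 107*L)*(17 + L) (y(L) = (L + 9*(-12*(L + 2)))*(L + 17) = (L + 9*(-12*(2 + L)))*(17 + L) = (L + 9*(-24 - 12*L))*(17 + L) = (L + (-216 - 108*L))*(17 + L) = (-216 - 107*L)*(17 + L))
(12122 + 7038)*(y(-61) + (-55*(-48) - 84)) = (12122 + 7038)*((-3672 - 2035*(-61) - 107*(-61)²) + (-55*(-48) - 84)) = 19160*((-3672 + 124135 - 107*3721) + (2640 - 84)) = 19160*((-3672 + 124135 - 398147) + 2556) = 19160*(-277684 + 2556) = 19160*(-275128) = -5271452480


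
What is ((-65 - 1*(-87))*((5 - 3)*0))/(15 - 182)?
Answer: 0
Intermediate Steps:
((-65 - 1*(-87))*((5 - 3)*0))/(15 - 182) = ((-65 + 87)*(2*0))/(-167) = (22*0)*(-1/167) = 0*(-1/167) = 0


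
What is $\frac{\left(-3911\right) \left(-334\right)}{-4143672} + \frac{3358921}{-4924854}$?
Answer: $- \frac{565318767553}{566860545108} \approx -0.99728$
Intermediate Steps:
$\frac{\left(-3911\right) \left(-334\right)}{-4143672} + \frac{3358921}{-4924854} = 1306274 \left(- \frac{1}{4143672}\right) + 3358921 \left(- \frac{1}{4924854}\right) = - \frac{653137}{2071836} - \frac{3358921}{4924854} = - \frac{565318767553}{566860545108}$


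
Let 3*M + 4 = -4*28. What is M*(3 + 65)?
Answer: -7888/3 ≈ -2629.3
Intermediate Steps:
M = -116/3 (M = -4/3 + (-4*28)/3 = -4/3 + (⅓)*(-112) = -4/3 - 112/3 = -116/3 ≈ -38.667)
M*(3 + 65) = -116*(3 + 65)/3 = -116/3*68 = -7888/3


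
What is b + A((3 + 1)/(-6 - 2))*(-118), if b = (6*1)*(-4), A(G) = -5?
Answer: 566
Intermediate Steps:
b = -24 (b = 6*(-4) = -24)
b + A((3 + 1)/(-6 - 2))*(-118) = -24 - 5*(-118) = -24 + 590 = 566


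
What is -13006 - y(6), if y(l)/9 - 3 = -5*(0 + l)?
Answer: -12763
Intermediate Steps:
y(l) = 27 - 45*l (y(l) = 27 + 9*(-5*(0 + l)) = 27 + 9*(-5*l) = 27 - 45*l)
-13006 - y(6) = -13006 - (27 - 45*6) = -13006 - (27 - 270) = -13006 - 1*(-243) = -13006 + 243 = -12763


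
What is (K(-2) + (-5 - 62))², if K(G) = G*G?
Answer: 3969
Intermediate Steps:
K(G) = G²
(K(-2) + (-5 - 62))² = ((-2)² + (-5 - 62))² = (4 - 67)² = (-63)² = 3969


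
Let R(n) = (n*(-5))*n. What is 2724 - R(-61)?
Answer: 21329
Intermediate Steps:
R(n) = -5*n**2 (R(n) = (-5*n)*n = -5*n**2)
2724 - R(-61) = 2724 - (-5)*(-61)**2 = 2724 - (-5)*3721 = 2724 - 1*(-18605) = 2724 + 18605 = 21329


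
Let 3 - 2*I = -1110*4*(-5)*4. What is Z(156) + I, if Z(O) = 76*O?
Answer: -65085/2 ≈ -32543.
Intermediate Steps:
I = -88797/2 (I = 3/2 - (-555)*(4*(-5))*4 = 3/2 - (-555)*(-20*4) = 3/2 - (-555)*(-80) = 3/2 - ½*88800 = 3/2 - 44400 = -88797/2 ≈ -44399.)
Z(156) + I = 76*156 - 88797/2 = 11856 - 88797/2 = -65085/2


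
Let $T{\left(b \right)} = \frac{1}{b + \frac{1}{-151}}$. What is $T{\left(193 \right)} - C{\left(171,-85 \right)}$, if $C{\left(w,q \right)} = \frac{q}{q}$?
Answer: $- \frac{28991}{29142} \approx -0.99482$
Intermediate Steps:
$C{\left(w,q \right)} = 1$
$T{\left(b \right)} = \frac{1}{- \frac{1}{151} + b}$ ($T{\left(b \right)} = \frac{1}{b - \frac{1}{151}} = \frac{1}{- \frac{1}{151} + b}$)
$T{\left(193 \right)} - C{\left(171,-85 \right)} = \frac{151}{-1 + 151 \cdot 193} - 1 = \frac{151}{-1 + 29143} - 1 = \frac{151}{29142} - 1 = - \frac{28991}{29142}$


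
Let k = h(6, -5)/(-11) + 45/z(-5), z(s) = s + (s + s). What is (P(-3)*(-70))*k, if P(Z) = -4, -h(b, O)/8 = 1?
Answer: -7000/11 ≈ -636.36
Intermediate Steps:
h(b, O) = -8 (h(b, O) = -8*1 = -8)
z(s) = 3*s (z(s) = s + 2*s = 3*s)
k = -25/11 (k = -8/(-11) + 45/((3*(-5))) = -8*(-1/11) + 45/(-15) = 8/11 + 45*(-1/15) = 8/11 - 3 = -25/11 ≈ -2.2727)
(P(-3)*(-70))*k = -4*(-70)*(-25/11) = 280*(-25/11) = -7000/11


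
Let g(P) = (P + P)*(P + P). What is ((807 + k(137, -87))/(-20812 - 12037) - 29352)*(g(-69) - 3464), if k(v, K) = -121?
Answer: -15021995039720/32849 ≈ -4.5730e+8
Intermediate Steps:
g(P) = 4*P² (g(P) = (2*P)*(2*P) = 4*P²)
((807 + k(137, -87))/(-20812 - 12037) - 29352)*(g(-69) - 3464) = ((807 - 121)/(-20812 - 12037) - 29352)*(4*(-69)² - 3464) = (686/(-32849) - 29352)*(4*4761 - 3464) = (686*(-1/32849) - 29352)*(19044 - 3464) = (-686/32849 - 29352)*15580 = -964184534/32849*15580 = -15021995039720/32849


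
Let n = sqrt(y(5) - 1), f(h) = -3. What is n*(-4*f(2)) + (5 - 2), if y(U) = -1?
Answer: 3 + 12*I*sqrt(2) ≈ 3.0 + 16.971*I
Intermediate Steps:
n = I*sqrt(2) (n = sqrt(-1 - 1) = sqrt(-2) = I*sqrt(2) ≈ 1.4142*I)
n*(-4*f(2)) + (5 - 2) = (I*sqrt(2))*(-4*(-3)) + (5 - 2) = (I*sqrt(2))*12 + 3 = 12*I*sqrt(2) + 3 = 3 + 12*I*sqrt(2)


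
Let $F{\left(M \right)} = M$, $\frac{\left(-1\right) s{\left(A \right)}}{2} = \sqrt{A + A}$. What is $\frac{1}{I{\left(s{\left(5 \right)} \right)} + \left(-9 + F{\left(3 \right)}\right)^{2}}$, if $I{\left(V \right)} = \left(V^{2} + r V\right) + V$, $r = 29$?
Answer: $- \frac{19}{7556} - \frac{15 \sqrt{10}}{7556} \approx -0.0087922$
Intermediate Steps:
$s{\left(A \right)} = - 2 \sqrt{2} \sqrt{A}$ ($s{\left(A \right)} = - 2 \sqrt{A + A} = - 2 \sqrt{2 A} = - 2 \sqrt{2} \sqrt{A}$)
$I{\left(V \right)} = V^{2} + 30 V$ ($I{\left(V \right)} = \left(V^{2} + 29 V\right) + V = V^{2} + 30 V$)
$\frac{1}{I{\left(s{\left(5 \right)} \right)} + \left(-9 + F{\left(3 \right)}\right)^{2}} = \frac{1}{- 2 \sqrt{2} \sqrt{5} \left(30 - 2 \sqrt{2} \sqrt{5}\right) + \left(-9 + 3\right)^{2}} = \frac{1}{- 2 \sqrt{10} \left(30 - 2 \sqrt{10}\right) + \left(-6\right)^{2}} = \frac{1}{- 2 \sqrt{10} \left(30 - 2 \sqrt{10}\right) + 36} = \frac{1}{36 - 2 \sqrt{10} \left(30 - 2 \sqrt{10}\right)}$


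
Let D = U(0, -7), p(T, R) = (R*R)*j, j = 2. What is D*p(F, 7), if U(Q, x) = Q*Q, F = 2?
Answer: 0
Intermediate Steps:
p(T, R) = 2*R**2 (p(T, R) = (R*R)*2 = R**2*2 = 2*R**2)
U(Q, x) = Q**2
D = 0 (D = 0**2 = 0)
D*p(F, 7) = 0*(2*7**2) = 0*(2*49) = 0*98 = 0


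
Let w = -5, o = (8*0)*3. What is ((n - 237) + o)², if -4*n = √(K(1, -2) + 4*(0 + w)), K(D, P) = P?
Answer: (948 + I*√22)²/16 ≈ 56168.0 + 555.81*I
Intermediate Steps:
o = 0 (o = 0*3 = 0)
n = -I*√22/4 (n = -√(-2 + 4*(0 - 5))/4 = -√(-2 + 4*(-5))/4 = -√(-2 - 20)/4 = -I*√22/4 ≈ -1.1726*I)
((n - 237) + o)² = ((-I*√22/4 - 237) + 0)² = ((-237 - I*√22/4) + 0)² = (-237 - I*√22/4)²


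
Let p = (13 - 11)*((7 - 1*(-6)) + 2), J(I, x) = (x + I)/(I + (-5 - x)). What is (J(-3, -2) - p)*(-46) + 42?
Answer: 4151/3 ≈ 1383.7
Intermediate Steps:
J(I, x) = (I + x)/(-5 + I - x)
p = 30 (p = 2*((7 + 6) + 2) = 2*(13 + 2) = 2*15 = 30)
(J(-3, -2) - p)*(-46) + 42 = ((-1*(-3) - 1*(-2))/(5 - 2 - 1*(-3)) - 1*30)*(-46) + 42 = ((3 + 2)/(5 - 2 + 3) - 30)*(-46) + 42 = (5/6 - 30)*(-46) + 42 = ((⅙)*5 - 30)*(-46) + 42 = (⅚ - 30)*(-46) + 42 = -175/6*(-46) + 42 = 4025/3 + 42 = 4151/3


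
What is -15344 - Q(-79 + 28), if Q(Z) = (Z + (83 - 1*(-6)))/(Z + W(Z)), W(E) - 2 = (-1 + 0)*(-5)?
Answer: -337549/22 ≈ -15343.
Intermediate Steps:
W(E) = 7 (W(E) = 2 + (-1 + 0)*(-5) = 2 - 1*(-5) = 2 + 5 = 7)
Q(Z) = (89 + Z)/(7 + Z) (Q(Z) = (Z + (83 - 1*(-6)))/(Z + 7) = (Z + (83 + 6))/(7 + Z) = (Z + 89)/(7 + Z) = (89 + Z)/(7 + Z))
-15344 - Q(-79 + 28) = -15344 - (89 + (-79 + 28))/(7 + (-79 + 28)) = -15344 - (89 - 51)/(7 - 51) = -15344 - 38/(-44) = -15344 - (-1)*38/44 = -15344 - 1*(-19/22) = -15344 + 19/22 = -337549/22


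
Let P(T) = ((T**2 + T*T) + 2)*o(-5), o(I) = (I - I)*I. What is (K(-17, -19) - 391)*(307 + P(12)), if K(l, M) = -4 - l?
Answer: -116046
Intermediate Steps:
o(I) = 0 (o(I) = 0*I = 0)
P(T) = 0 (P(T) = ((T**2 + T*T) + 2)*0 = ((T**2 + T**2) + 2)*0 = (2*T**2 + 2)*0 = (2 + 2*T**2)*0 = 0)
(K(-17, -19) - 391)*(307 + P(12)) = ((-4 - 1*(-17)) - 391)*(307 + 0) = ((-4 + 17) - 391)*307 = (13 - 391)*307 = -378*307 = -116046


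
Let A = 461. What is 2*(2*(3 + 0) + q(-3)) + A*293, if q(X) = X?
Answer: 135079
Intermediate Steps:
2*(2*(3 + 0) + q(-3)) + A*293 = 2*(2*(3 + 0) - 3) + 461*293 = 2*(2*3 - 3) + 135073 = 2*(6 - 3) + 135073 = 2*3 + 135073 = 6 + 135073 = 135079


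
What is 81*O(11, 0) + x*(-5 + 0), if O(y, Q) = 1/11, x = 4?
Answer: -139/11 ≈ -12.636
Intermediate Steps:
O(y, Q) = 1/11
81*O(11, 0) + x*(-5 + 0) = 81*(1/11) + 4*(-5 + 0) = 81/11 + 4*(-5) = 81/11 - 20 = -139/11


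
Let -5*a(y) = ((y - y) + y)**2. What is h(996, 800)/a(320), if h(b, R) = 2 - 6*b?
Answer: 2987/10240 ≈ 0.29170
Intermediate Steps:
a(y) = -y**2/5 (a(y) = -((y - y) + y)**2/5 = -(0 + y)**2/5 = -y**2/5)
h(996, 800)/a(320) = (2 - 6*996)/((-1/5*320**2)) = (2 - 5976)/((-1/5*102400)) = -5974/(-20480) = -5974*(-1/20480) = 2987/10240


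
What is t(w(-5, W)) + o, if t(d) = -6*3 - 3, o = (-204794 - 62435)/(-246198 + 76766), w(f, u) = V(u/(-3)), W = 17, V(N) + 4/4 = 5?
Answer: -3290843/169432 ≈ -19.423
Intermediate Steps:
V(N) = 4 (V(N) = -1 + 5 = 4)
w(f, u) = 4
o = 267229/169432 (o = -267229/(-169432) = -267229*(-1/169432) = 267229/169432 ≈ 1.5772)
t(d) = -21 (t(d) = -18 - 3 = -21)
t(w(-5, W)) + o = -21 + 267229/169432 = -3290843/169432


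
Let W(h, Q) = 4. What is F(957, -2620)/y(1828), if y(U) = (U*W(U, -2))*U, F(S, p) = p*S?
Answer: -626835/3341584 ≈ -0.18759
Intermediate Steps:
F(S, p) = S*p
y(U) = 4*U**2 (y(U) = (U*4)*U = (4*U)*U = 4*U**2)
F(957, -2620)/y(1828) = (957*(-2620))/((4*1828**2)) = -2507340/(4*3341584) = -2507340/13366336 = -2507340*1/13366336 = -626835/3341584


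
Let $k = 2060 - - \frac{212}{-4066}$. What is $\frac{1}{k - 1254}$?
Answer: $\frac{2033}{1638492} \approx 0.0012408$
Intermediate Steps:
$k = \frac{4187874}{2033}$ ($k = 2060 - \left(-212\right) \left(- \frac{1}{4066}\right) = 2060 - \frac{106}{2033} = \frac{4187874}{2033} \approx 2059.9$)
$\frac{1}{k - 1254} = \frac{1}{\frac{4187874}{2033} - 1254} = \frac{1}{\frac{1638492}{2033}} = \frac{2033}{1638492}$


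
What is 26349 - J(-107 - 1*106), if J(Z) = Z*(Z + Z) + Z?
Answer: -64176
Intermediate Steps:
J(Z) = Z + 2*Z² (J(Z) = Z*(2*Z) + Z = 2*Z² + Z = Z + 2*Z²)
26349 - J(-107 - 1*106) = 26349 - (-107 - 1*106)*(1 + 2*(-107 - 1*106)) = 26349 - (-107 - 106)*(1 + 2*(-107 - 106)) = 26349 - (-213)*(1 + 2*(-213)) = 26349 - (-213)*(1 - 426) = 26349 - (-213)*(-425) = 26349 - 1*90525 = 26349 - 90525 = -64176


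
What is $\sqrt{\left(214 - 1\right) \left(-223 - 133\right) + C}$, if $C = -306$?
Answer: $i \sqrt{76134} \approx 275.92 i$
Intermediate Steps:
$\sqrt{\left(214 - 1\right) \left(-223 - 133\right) + C} = \sqrt{\left(214 - 1\right) \left(-223 - 133\right) - 306} = \sqrt{213 \left(-356\right) - 306} = \sqrt{-75828 - 306} = \sqrt{-76134} = i \sqrt{76134}$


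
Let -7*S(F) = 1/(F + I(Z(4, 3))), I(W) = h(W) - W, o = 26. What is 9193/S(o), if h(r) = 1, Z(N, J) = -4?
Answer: -1994881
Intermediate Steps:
I(W) = 1 - W
S(F) = -1/(7*(5 + F)) (S(F) = -1/(7*(F + (1 - 1*(-4)))) = -1/(7*(F + (1 + 4))) = -1/(7*(F + 5)) = -1/(7*(5 + F)))
9193/S(o) = 9193/((-1/(35 + 7*26))) = 9193/((-1/(35 + 182))) = 9193/((-1/217)) = 9193/((-1*1/217)) = 9193/(-1/217) = 9193*(-217) = -1994881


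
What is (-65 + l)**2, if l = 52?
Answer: 169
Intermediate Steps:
(-65 + l)**2 = (-65 + 52)**2 = (-13)**2 = 169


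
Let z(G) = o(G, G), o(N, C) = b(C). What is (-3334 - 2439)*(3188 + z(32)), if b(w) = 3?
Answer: -18421643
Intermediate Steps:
o(N, C) = 3
z(G) = 3
(-3334 - 2439)*(3188 + z(32)) = (-3334 - 2439)*(3188 + 3) = -5773*3191 = -18421643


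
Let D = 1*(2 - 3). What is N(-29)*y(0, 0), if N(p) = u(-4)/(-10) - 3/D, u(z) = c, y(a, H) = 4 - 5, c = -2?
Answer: -16/5 ≈ -3.2000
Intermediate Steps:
D = -1 (D = 1*(-1) = -1)
y(a, H) = -1
u(z) = -2
N(p) = 16/5 (N(p) = -2/(-10) - 3/(-1) = -2*(-1/10) - 3*(-1) = 1/5 + 3 = 16/5)
N(-29)*y(0, 0) = (16/5)*(-1) = -16/5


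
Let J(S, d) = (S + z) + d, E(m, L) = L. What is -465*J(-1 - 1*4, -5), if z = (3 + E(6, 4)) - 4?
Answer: 3255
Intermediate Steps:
z = 3 (z = (3 + 4) - 4 = 7 - 4 = 3)
J(S, d) = 3 + S + d (J(S, d) = (S + 3) + d = (3 + S) + d = 3 + S + d)
-465*J(-1 - 1*4, -5) = -465*(3 + (-1 - 1*4) - 5) = -465*(3 + (-1 - 4) - 5) = -465*(3 - 5 - 5) = -465*(-7) = 3255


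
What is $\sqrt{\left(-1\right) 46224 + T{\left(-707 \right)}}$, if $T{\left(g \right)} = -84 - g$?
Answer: $i \sqrt{45601} \approx 213.54 i$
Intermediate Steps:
$\sqrt{\left(-1\right) 46224 + T{\left(-707 \right)}} = \sqrt{\left(-1\right) 46224 - -623} = \sqrt{-46224 + \left(-84 + 707\right)} = \sqrt{-46224 + 623} = \sqrt{-45601} = i \sqrt{45601}$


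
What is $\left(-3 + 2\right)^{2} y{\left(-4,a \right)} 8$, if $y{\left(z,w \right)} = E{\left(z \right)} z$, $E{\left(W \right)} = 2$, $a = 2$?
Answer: $-64$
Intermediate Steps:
$y{\left(z,w \right)} = 2 z$
$\left(-3 + 2\right)^{2} y{\left(-4,a \right)} 8 = \left(-3 + 2\right)^{2} \cdot 2 \left(-4\right) 8 = \left(-1\right)^{2} \left(-8\right) 8 = 1 \left(-8\right) 8 = \left(-8\right) 8 = -64$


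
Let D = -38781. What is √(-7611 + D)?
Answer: 2*I*√11598 ≈ 215.39*I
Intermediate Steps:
√(-7611 + D) = √(-7611 - 38781) = √(-46392) = 2*I*√11598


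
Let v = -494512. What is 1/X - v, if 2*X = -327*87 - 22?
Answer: 14079251150/28471 ≈ 4.9451e+5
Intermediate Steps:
X = -28471/2 (X = (-327*87 - 22)/2 = (-28449 - 22)/2 = (1/2)*(-28471) = -28471/2 ≈ -14236.)
1/X - v = 1/(-28471/2) - 1*(-494512) = -2/28471 + 494512 = 14079251150/28471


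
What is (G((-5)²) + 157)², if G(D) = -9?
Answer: 21904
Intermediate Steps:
(G((-5)²) + 157)² = (-9 + 157)² = 148² = 21904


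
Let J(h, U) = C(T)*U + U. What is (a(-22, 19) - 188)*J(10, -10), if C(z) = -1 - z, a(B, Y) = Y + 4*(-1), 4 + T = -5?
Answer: 15570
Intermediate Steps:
T = -9 (T = -4 - 5 = -9)
a(B, Y) = -4 + Y (a(B, Y) = Y - 4 = -4 + Y)
J(h, U) = 9*U (J(h, U) = (-1 - 1*(-9))*U + U = (-1 + 9)*U + U = 8*U + U = 9*U)
(a(-22, 19) - 188)*J(10, -10) = ((-4 + 19) - 188)*(9*(-10)) = (15 - 188)*(-90) = -173*(-90) = 15570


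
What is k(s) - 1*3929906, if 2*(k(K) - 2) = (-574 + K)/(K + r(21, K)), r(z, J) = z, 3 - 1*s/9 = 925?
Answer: -32527810972/8277 ≈ -3.9299e+6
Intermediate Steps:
s = -8298 (s = 27 - 9*925 = 27 - 8325 = -8298)
k(K) = 2 + (-574 + K)/(2*(21 + K)) (k(K) = 2 + ((-574 + K)/(K + 21))/2 = 2 + ((-574 + K)/(21 + K))/2 = 2 + (-574 + K)/(2*(21 + K)))
k(s) - 1*3929906 = 5*(-98 - 8298)/(2*(21 - 8298)) - 1*3929906 = (5/2)*(-8396)/(-8277) - 3929906 = (5/2)*(-1/8277)*(-8396) - 3929906 = 20990/8277 - 3929906 = -32527810972/8277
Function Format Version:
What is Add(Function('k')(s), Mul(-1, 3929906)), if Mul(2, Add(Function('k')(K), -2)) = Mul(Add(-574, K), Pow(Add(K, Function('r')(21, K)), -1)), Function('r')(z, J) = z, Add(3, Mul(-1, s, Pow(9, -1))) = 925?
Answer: Rational(-32527810972, 8277) ≈ -3.9299e+6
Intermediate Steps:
s = -8298 (s = Add(27, Mul(-9, 925)) = Add(27, -8325) = -8298)
Function('k')(K) = Add(2, Mul(Rational(1, 2), Pow(Add(21, K), -1), Add(-574, K))) (Function('k')(K) = Add(2, Mul(Rational(1, 2), Mul(Add(-574, K), Pow(Add(K, 21), -1)))) = Add(2, Mul(Rational(1, 2), Mul(Add(-574, K), Pow(Add(21, K), -1)))) = Add(2, Mul(Rational(1, 2), Mul(Pow(Add(21, K), -1), Add(-574, K)))) = Add(2, Mul(Rational(1, 2), Pow(Add(21, K), -1), Add(-574, K))))
Add(Function('k')(s), Mul(-1, 3929906)) = Add(Mul(Rational(5, 2), Pow(Add(21, -8298), -1), Add(-98, -8298)), Mul(-1, 3929906)) = Add(Mul(Rational(5, 2), Pow(-8277, -1), -8396), -3929906) = Add(Mul(Rational(5, 2), Rational(-1, 8277), -8396), -3929906) = Add(Rational(20990, 8277), -3929906) = Rational(-32527810972, 8277)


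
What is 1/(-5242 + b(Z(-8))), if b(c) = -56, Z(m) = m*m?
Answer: -1/5298 ≈ -0.00018875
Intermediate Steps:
Z(m) = m²
1/(-5242 + b(Z(-8))) = 1/(-5242 - 56) = 1/(-5298) = -1/5298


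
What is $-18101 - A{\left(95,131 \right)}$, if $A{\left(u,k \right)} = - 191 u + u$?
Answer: $-51$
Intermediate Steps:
$A{\left(u,k \right)} = - 190 u$
$-18101 - A{\left(95,131 \right)} = -18101 - \left(-190\right) 95 = -18101 - -18050 = -18101 + 18050 = -51$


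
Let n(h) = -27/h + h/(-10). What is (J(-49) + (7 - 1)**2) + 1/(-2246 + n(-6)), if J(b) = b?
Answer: -291327/22409 ≈ -13.000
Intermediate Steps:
n(h) = -27/h - h/10 (n(h) = -27/h + h*(-1/10) = -27/h - h/10)
(J(-49) + (7 - 1)**2) + 1/(-2246 + n(-6)) = (-49 + (7 - 1)**2) + 1/(-2246 + (-27/(-6) - 1/10*(-6))) = (-49 + 6**2) + 1/(-2246 + (-27*(-1/6) + 3/5)) = (-49 + 36) + 1/(-2246 + (9/2 + 3/5)) = -13 + 1/(-2246 + 51/10) = -13 + 1/(-22409/10) = -13 - 10/22409 = -291327/22409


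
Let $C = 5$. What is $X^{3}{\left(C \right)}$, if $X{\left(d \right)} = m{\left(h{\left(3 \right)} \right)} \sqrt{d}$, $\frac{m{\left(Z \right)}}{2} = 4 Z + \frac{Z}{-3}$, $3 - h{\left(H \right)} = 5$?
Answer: $- \frac{425920 \sqrt{5}}{27} \approx -35274.0$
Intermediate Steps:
$h{\left(H \right)} = -2$ ($h{\left(H \right)} = 3 - 5 = -2$)
$m{\left(Z \right)} = \frac{22 Z}{3}$ ($m{\left(Z \right)} = 2 \left(4 Z + \frac{Z}{-3}\right) = 2 \left(4 Z + Z \left(- \frac{1}{3}\right)\right) = 2 \left(4 Z - \frac{Z}{3}\right) = 2 \frac{11 Z}{3} = \frac{22 Z}{3}$)
$X{\left(d \right)} = - \frac{44 \sqrt{d}}{3}$ ($X{\left(d \right)} = \frac{22}{3} \left(-2\right) \sqrt{d} = - \frac{44 \sqrt{d}}{3}$)
$X^{3}{\left(C \right)} = \left(- \frac{44 \sqrt{5}}{3}\right)^{3} = - \frac{425920 \sqrt{5}}{27}$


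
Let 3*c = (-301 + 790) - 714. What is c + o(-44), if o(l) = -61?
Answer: -136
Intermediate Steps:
c = -75 (c = ((-301 + 790) - 714)/3 = (489 - 714)/3 = (1/3)*(-225) = -75)
c + o(-44) = -75 - 61 = -136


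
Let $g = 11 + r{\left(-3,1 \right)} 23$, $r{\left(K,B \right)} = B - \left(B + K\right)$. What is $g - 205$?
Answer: $-125$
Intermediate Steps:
$r{\left(K,B \right)} = - K$ ($r{\left(K,B \right)} = B - \left(B + K\right) = - K$)
$g = 80$ ($g = 11 + \left(-1\right) \left(-3\right) 23 = 11 + 3 \cdot 23 = 11 + 69 = 80$)
$g - 205 = 80 - 205 = -125$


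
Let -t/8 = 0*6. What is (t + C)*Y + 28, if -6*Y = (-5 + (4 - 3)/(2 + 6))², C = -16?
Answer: 731/8 ≈ 91.375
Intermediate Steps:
t = 0 (t = -0*6 = -8*0 = 0)
Y = -507/128 (Y = -(-5 + (4 - 3)/(2 + 6))²/6 = -(-5 + 1/8)²/6 = -(-5 + 1*(⅛))²/6 = -(-5 + ⅛)²/6 = -(-39/8)²/6 = -⅙*1521/64 = -507/128 ≈ -3.9609)
(t + C)*Y + 28 = (0 - 16)*(-507/128) + 28 = -16*(-507/128) + 28 = 507/8 + 28 = 731/8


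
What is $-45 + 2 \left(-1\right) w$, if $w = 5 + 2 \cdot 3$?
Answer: $-67$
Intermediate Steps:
$w = 11$ ($w = 5 + 6 = 11$)
$-45 + 2 \left(-1\right) w = -45 + 2 \left(-1\right) 11 = -45 - 22 = -67$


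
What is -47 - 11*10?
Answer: -157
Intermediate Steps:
-47 - 11*10 = -47 - 110 = -157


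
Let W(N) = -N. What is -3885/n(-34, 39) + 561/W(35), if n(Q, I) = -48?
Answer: 36349/560 ≈ 64.909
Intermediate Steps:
-3885/n(-34, 39) + 561/W(35) = -3885/(-48) + 561/((-1*35)) = -3885*(-1/48) + 561/(-35) = 1295/16 + 561*(-1/35) = 1295/16 - 561/35 = 36349/560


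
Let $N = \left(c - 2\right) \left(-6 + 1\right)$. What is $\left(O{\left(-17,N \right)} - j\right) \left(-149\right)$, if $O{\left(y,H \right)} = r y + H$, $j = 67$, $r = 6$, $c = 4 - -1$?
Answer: $27416$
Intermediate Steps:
$c = 5$ ($c = 4 + 1 = 5$)
$N = -15$ ($N = \left(5 - 2\right) \left(-6 + 1\right) = 3 \left(-5\right) = -15$)
$O{\left(y,H \right)} = H + 6 y$ ($O{\left(y,H \right)} = 6 y + H = H + 6 y$)
$\left(O{\left(-17,N \right)} - j\right) \left(-149\right) = \left(\left(-15 + 6 \left(-17\right)\right) - 67\right) \left(-149\right) = \left(\left(-15 - 102\right) - 67\right) \left(-149\right) = \left(-117 - 67\right) \left(-149\right) = \left(-184\right) \left(-149\right) = 27416$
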